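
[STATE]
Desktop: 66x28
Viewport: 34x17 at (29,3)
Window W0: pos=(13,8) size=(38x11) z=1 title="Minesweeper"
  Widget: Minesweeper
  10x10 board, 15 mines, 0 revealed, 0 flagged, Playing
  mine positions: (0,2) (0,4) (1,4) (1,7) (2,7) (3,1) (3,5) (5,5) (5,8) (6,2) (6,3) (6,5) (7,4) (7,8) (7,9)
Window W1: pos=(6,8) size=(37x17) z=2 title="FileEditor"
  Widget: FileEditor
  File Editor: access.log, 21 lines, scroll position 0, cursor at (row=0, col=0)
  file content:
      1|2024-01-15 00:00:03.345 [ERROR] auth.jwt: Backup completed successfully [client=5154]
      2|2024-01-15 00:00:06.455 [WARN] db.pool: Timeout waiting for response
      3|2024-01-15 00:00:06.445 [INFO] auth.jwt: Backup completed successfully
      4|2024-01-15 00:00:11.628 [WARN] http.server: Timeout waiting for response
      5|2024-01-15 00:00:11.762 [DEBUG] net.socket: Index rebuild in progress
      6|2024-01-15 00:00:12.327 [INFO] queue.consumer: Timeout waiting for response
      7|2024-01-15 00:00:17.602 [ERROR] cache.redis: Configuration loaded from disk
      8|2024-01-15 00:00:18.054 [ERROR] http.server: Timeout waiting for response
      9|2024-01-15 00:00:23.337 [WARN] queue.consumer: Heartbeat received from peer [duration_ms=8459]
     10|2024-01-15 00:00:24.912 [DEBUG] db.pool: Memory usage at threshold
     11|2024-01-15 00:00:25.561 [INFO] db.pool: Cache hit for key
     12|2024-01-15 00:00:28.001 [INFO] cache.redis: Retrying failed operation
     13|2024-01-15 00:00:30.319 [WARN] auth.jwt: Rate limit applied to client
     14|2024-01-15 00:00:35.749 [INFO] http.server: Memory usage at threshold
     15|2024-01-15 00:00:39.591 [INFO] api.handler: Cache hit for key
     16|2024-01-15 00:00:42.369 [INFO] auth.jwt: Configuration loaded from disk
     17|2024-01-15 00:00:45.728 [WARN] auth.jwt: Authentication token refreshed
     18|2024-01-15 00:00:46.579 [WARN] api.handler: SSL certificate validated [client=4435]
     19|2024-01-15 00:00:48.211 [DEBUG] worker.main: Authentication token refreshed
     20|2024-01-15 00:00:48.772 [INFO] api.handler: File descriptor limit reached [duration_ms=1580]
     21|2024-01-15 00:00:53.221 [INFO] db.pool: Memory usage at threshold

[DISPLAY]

                                  
                                  
                                  
                                  
                                  
━━━━━━━━━━━━━┓━━━━━━━┓            
             ┃       ┃            
─────────────┨───────┨            
5 [ERROR] au▲┃       ┃            
5 [WARN] db.█┃       ┃            
5 [INFO] aut░┃       ┃            
8 [WARN] htt░┃       ┃            
2 [DEBUG] ne░┃       ┃            
7 [INFO] que░┃       ┃            
2 [ERROR] ca░┃       ┃            
4 [ERROR] ht░┃━━━━━━━┛            
7 [WARN] que░┃                    


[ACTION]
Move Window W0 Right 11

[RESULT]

                                  
                                  
                                  
                                  
                                  
━━━━━━━━━━━━━┓━━━━━━━━━━━━━━━━━━┓ 
             ┃                  ┃ 
─────────────┨──────────────────┨ 
5 [ERROR] au▲┃                  ┃ 
5 [WARN] db.█┃                  ┃ 
5 [INFO] aut░┃                  ┃ 
8 [WARN] htt░┃                  ┃ 
2 [DEBUG] ne░┃                  ┃ 
7 [INFO] que░┃                  ┃ 
2 [ERROR] ca░┃                  ┃ 
4 [ERROR] ht░┃━━━━━━━━━━━━━━━━━━┛ 
7 [WARN] que░┃                    


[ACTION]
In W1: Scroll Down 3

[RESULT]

                                  
                                  
                                  
                                  
                                  
━━━━━━━━━━━━━┓━━━━━━━━━━━━━━━━━━┓ 
             ┃                  ┃ 
─────────────┨──────────────────┨ 
8 [WARN] htt▲┃                  ┃ 
2 [DEBUG] ne░┃                  ┃ 
7 [INFO] que░┃                  ┃ 
2 [ERROR] ca░┃                  ┃ 
4 [ERROR] ht░┃                  ┃ 
7 [WARN] que█┃                  ┃ 
2 [DEBUG] db░┃                  ┃ 
1 [INFO] db.░┃━━━━━━━━━━━━━━━━━━┛ 
1 [INFO] cac░┃                    


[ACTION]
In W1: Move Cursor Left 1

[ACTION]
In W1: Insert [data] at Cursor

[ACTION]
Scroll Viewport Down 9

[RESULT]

8 [WARN] htt▲┃                  ┃ 
2 [DEBUG] ne░┃                  ┃ 
7 [INFO] que░┃                  ┃ 
2 [ERROR] ca░┃                  ┃ 
4 [ERROR] ht░┃                  ┃ 
7 [WARN] que█┃                  ┃ 
2 [DEBUG] db░┃                  ┃ 
1 [INFO] db.░┃━━━━━━━━━━━━━━━━━━┛ 
1 [INFO] cac░┃                    
9 [WARN] aut░┃                    
9 [INFO] htt░┃                    
1 [INFO] api░┃                    
9 [INFO] aut▼┃                    
━━━━━━━━━━━━━┛                    
                                  
                                  
                                  


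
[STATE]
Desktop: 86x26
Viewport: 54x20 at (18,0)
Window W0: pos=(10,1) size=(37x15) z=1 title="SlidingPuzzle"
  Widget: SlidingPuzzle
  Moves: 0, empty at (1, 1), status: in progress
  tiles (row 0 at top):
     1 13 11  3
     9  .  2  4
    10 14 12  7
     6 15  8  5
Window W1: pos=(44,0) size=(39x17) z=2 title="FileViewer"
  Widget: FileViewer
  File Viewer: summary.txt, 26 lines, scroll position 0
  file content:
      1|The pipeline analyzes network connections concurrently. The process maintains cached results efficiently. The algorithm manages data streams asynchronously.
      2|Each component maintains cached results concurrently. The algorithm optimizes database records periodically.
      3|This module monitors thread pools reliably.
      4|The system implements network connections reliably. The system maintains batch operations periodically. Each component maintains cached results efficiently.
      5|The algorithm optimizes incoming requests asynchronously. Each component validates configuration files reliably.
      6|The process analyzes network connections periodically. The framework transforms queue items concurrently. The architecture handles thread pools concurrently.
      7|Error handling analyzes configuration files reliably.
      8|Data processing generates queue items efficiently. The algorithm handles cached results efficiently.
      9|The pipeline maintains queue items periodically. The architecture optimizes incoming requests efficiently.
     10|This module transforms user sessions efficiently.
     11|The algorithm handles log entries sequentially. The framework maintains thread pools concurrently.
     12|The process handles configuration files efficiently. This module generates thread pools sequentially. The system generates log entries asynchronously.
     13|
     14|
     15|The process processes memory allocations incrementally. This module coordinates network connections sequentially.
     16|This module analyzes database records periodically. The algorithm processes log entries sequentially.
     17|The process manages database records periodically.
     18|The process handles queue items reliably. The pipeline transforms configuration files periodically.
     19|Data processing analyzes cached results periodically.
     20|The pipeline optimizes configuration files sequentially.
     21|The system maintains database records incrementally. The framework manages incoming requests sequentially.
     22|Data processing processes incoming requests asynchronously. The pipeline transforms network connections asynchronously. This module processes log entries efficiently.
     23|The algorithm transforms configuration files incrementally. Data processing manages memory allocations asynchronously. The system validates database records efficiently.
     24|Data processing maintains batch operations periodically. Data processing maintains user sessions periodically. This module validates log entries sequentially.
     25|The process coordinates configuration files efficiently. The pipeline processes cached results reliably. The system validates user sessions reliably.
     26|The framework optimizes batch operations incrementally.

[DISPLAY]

                          ┏━━━━━━━━━━━━━━━━━━━━━━━━━━━
━━━━━━━━━━━━━━━━━━━━━━━━━━┃ FileViewer                
gPuzzle                   ┠───────────────────────────
──────────────────────────┃The pipeline analyzes netwo
───┬────┬────┐            ┃Each component maintains ca
13 │ 11 │  3 │            ┃This module monitors thread
───┼────┼────┤            ┃The system implements netwo
   │  2 │  4 │            ┃The algorithm optimizes inc
───┼────┼────┤            ┃The process analyzes networ
14 │ 12 │  7 │            ┃Error handling analyzes con
───┼────┼────┤            ┃Data processing generates q
15 │  8 │  5 │            ┃The pipeline maintains queu
───┴────┴────┘            ┃This module transforms user
0                         ┃The algorithm handles log e
                          ┃The process handles configu
━━━━━━━━━━━━━━━━━━━━━━━━━━┃                           
                          ┗━━━━━━━━━━━━━━━━━━━━━━━━━━━
                                                      
                                                      
                                                      


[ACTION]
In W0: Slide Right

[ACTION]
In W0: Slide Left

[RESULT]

                          ┏━━━━━━━━━━━━━━━━━━━━━━━━━━━
━━━━━━━━━━━━━━━━━━━━━━━━━━┃ FileViewer                
gPuzzle                   ┠───────────────────────────
──────────────────────────┃The pipeline analyzes netwo
───┬────┬────┐            ┃Each component maintains ca
13 │ 11 │  3 │            ┃This module monitors thread
───┼────┼────┤            ┃The system implements netwo
   │  2 │  4 │            ┃The algorithm optimizes inc
───┼────┼────┤            ┃The process analyzes networ
14 │ 12 │  7 │            ┃Error handling analyzes con
───┼────┼────┤            ┃Data processing generates q
15 │  8 │  5 │            ┃The pipeline maintains queu
───┴────┴────┘            ┃This module transforms user
2                         ┃The algorithm handles log e
                          ┃The process handles configu
━━━━━━━━━━━━━━━━━━━━━━━━━━┃                           
                          ┗━━━━━━━━━━━━━━━━━━━━━━━━━━━
                                                      
                                                      
                                                      


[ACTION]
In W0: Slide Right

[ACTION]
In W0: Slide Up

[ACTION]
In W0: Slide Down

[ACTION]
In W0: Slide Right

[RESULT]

                          ┏━━━━━━━━━━━━━━━━━━━━━━━━━━━
━━━━━━━━━━━━━━━━━━━━━━━━━━┃ FileViewer                
gPuzzle                   ┠───────────────────────────
──────────────────────────┃The pipeline analyzes netwo
───┬────┬────┐            ┃Each component maintains ca
13 │ 11 │  3 │            ┃This module monitors thread
───┼────┼────┤            ┃The system implements netwo
 9 │  2 │  4 │            ┃The algorithm optimizes inc
───┼────┼────┤            ┃The process analyzes networ
14 │ 12 │  7 │            ┃Error handling analyzes con
───┼────┼────┤            ┃Data processing generates q
15 │  8 │  5 │            ┃The pipeline maintains queu
───┴────┴────┘            ┃This module transforms user
5                         ┃The algorithm handles log e
                          ┃The process handles configu
━━━━━━━━━━━━━━━━━━━━━━━━━━┃                           
                          ┗━━━━━━━━━━━━━━━━━━━━━━━━━━━
                                                      
                                                      
                                                      


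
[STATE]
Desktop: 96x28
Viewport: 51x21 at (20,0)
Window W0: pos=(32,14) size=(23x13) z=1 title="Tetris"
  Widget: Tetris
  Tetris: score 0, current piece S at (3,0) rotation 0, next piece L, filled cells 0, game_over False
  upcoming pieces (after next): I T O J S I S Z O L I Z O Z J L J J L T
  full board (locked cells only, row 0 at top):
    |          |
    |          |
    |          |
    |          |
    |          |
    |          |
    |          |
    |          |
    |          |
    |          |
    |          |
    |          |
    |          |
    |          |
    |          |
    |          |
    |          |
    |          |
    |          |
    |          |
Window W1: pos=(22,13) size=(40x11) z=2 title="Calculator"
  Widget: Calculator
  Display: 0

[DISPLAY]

                                                   
                                                   
                                                   
                                                   
                                                   
                                                   
                                                   
                                                   
                                                   
                                                   
                                                   
                                                   
                                                   
  ┏━━━━━━━━━━━━━━━━━━━━━━━━━━━━━━━━━━━━━━┓         
  ┃ Calculator                           ┃         
  ┠──────────────────────────────────────┨         
  ┃                                     0┃         
  ┃┌───┬───┬───┬───┐                     ┃         
  ┃│ 7 │ 8 │ 9 │ ÷ │                     ┃         
  ┃├───┼───┼───┼───┤                     ┃         
  ┃│ 4 │ 5 │ 6 │ × │                     ┃         


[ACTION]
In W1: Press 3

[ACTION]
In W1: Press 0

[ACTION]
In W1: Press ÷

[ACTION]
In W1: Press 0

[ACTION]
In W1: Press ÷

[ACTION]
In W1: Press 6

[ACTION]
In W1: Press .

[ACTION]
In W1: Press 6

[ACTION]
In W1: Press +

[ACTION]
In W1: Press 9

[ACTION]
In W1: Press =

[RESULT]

                                                   
                                                   
                                                   
                                                   
                                                   
                                                   
                                                   
                                                   
                                                   
                                                   
                                                   
                                                   
                                                   
  ┏━━━━━━━━━━━━━━━━━━━━━━━━━━━━━━━━━━━━━━┓         
  ┃ Calculator                           ┃         
  ┠──────────────────────────────────────┨         
  ┃                                     9┃         
  ┃┌───┬───┬───┬───┐                     ┃         
  ┃│ 7 │ 8 │ 9 │ ÷ │                     ┃         
  ┃├───┼───┼───┼───┤                     ┃         
  ┃│ 4 │ 5 │ 6 │ × │                     ┃         


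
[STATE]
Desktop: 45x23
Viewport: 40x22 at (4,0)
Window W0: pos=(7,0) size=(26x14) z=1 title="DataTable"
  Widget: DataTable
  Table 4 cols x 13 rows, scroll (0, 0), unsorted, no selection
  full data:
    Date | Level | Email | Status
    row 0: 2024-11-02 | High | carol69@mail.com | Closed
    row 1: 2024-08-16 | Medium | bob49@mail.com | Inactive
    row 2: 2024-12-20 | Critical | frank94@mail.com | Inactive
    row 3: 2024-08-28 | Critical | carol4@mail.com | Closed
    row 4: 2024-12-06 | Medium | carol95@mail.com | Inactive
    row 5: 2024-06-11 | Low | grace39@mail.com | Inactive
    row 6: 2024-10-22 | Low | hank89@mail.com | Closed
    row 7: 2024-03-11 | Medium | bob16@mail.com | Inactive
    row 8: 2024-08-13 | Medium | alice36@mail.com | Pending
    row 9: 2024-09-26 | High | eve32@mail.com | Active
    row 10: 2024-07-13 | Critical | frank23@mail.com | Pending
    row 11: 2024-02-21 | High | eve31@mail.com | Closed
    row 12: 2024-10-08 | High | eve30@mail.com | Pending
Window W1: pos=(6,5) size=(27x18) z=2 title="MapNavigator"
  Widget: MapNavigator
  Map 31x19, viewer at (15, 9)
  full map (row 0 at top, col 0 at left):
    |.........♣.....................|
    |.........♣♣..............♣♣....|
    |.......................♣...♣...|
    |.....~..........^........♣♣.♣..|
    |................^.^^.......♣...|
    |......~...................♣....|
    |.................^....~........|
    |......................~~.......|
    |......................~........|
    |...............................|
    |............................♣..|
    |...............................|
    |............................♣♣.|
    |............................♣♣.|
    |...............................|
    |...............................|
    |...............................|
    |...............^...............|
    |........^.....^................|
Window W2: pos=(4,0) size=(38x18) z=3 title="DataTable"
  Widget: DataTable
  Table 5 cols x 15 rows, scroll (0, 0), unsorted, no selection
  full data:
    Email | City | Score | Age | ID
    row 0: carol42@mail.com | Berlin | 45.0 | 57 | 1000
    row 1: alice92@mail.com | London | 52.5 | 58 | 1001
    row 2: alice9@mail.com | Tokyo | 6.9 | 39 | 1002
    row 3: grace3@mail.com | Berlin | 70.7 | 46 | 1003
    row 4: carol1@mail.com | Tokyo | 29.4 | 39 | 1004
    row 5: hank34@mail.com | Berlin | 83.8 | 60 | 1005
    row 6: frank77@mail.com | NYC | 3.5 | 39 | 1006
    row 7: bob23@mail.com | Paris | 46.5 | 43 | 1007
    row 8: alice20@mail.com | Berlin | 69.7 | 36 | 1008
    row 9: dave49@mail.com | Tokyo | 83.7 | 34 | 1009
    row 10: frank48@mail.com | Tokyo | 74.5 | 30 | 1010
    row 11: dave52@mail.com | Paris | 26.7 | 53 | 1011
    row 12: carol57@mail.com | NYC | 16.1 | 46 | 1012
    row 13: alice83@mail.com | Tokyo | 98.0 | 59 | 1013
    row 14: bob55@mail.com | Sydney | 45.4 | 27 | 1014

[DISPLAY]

┏━━━━━━━━━━━━━━━━━━━━━━━━━━━━━━━━━━━━┓  
┃ DataTable                          ┃  
┠────────────────────────────────────┨  
┃Email           │City  │Score│Age│ID┃  
┃────────────────┼──────┼─────┼───┼──┃  
┃carol42@mail.com│Berlin│45.0 │57 │10┃  
┃alice92@mail.com│London│52.5 │58 │10┃  
┃alice9@mail.com │Tokyo │6.9  │39 │10┃  
┃grace3@mail.com │Berlin│70.7 │46 │10┃  
┃carol1@mail.com │Tokyo │29.4 │39 │10┃  
┃hank34@mail.com │Berlin│83.8 │60 │10┃  
┃frank77@mail.com│NYC   │3.5  │39 │10┃  
┃bob23@mail.com  │Paris │46.5 │43 │10┃  
┃alice20@mail.com│Berlin│69.7 │36 │10┃  
┃dave49@mail.com │Tokyo │83.7 │34 │10┃  
┃frank48@mail.com│Tokyo │74.5 │30 │10┃  
┃dave52@mail.com │Paris │26.7 │53 │10┃  
┗━━━━━━━━━━━━━━━━━━━━━━━━━━━━━━━━━━━━┛  
  ┃.........................┃           
  ┃.........................┃           
  ┃.........................┃           
  ┃.........................┃           


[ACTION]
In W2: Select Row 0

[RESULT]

┏━━━━━━━━━━━━━━━━━━━━━━━━━━━━━━━━━━━━┓  
┃ DataTable                          ┃  
┠────────────────────────────────────┨  
┃Email           │City  │Score│Age│ID┃  
┃────────────────┼──────┼─────┼───┼──┃  
┃>arol42@mail.com│Berlin│45.0 │57 │10┃  
┃alice92@mail.com│London│52.5 │58 │10┃  
┃alice9@mail.com │Tokyo │6.9  │39 │10┃  
┃grace3@mail.com │Berlin│70.7 │46 │10┃  
┃carol1@mail.com │Tokyo │29.4 │39 │10┃  
┃hank34@mail.com │Berlin│83.8 │60 │10┃  
┃frank77@mail.com│NYC   │3.5  │39 │10┃  
┃bob23@mail.com  │Paris │46.5 │43 │10┃  
┃alice20@mail.com│Berlin│69.7 │36 │10┃  
┃dave49@mail.com │Tokyo │83.7 │34 │10┃  
┃frank48@mail.com│Tokyo │74.5 │30 │10┃  
┃dave52@mail.com │Paris │26.7 │53 │10┃  
┗━━━━━━━━━━━━━━━━━━━━━━━━━━━━━━━━━━━━┛  
  ┃.........................┃           
  ┃.........................┃           
  ┃.........................┃           
  ┃.........................┃           


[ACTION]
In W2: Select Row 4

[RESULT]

┏━━━━━━━━━━━━━━━━━━━━━━━━━━━━━━━━━━━━┓  
┃ DataTable                          ┃  
┠────────────────────────────────────┨  
┃Email           │City  │Score│Age│ID┃  
┃────────────────┼──────┼─────┼───┼──┃  
┃carol42@mail.com│Berlin│45.0 │57 │10┃  
┃alice92@mail.com│London│52.5 │58 │10┃  
┃alice9@mail.com │Tokyo │6.9  │39 │10┃  
┃grace3@mail.com │Berlin│70.7 │46 │10┃  
┃>arol1@mail.com │Tokyo │29.4 │39 │10┃  
┃hank34@mail.com │Berlin│83.8 │60 │10┃  
┃frank77@mail.com│NYC   │3.5  │39 │10┃  
┃bob23@mail.com  │Paris │46.5 │43 │10┃  
┃alice20@mail.com│Berlin│69.7 │36 │10┃  
┃dave49@mail.com │Tokyo │83.7 │34 │10┃  
┃frank48@mail.com│Tokyo │74.5 │30 │10┃  
┃dave52@mail.com │Paris │26.7 │53 │10┃  
┗━━━━━━━━━━━━━━━━━━━━━━━━━━━━━━━━━━━━┛  
  ┃.........................┃           
  ┃.........................┃           
  ┃.........................┃           
  ┃.........................┃           


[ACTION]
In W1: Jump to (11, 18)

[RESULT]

┏━━━━━━━━━━━━━━━━━━━━━━━━━━━━━━━━━━━━┓  
┃ DataTable                          ┃  
┠────────────────────────────────────┨  
┃Email           │City  │Score│Age│ID┃  
┃────────────────┼──────┼─────┼───┼──┃  
┃carol42@mail.com│Berlin│45.0 │57 │10┃  
┃alice92@mail.com│London│52.5 │58 │10┃  
┃alice9@mail.com │Tokyo │6.9  │39 │10┃  
┃grace3@mail.com │Berlin│70.7 │46 │10┃  
┃>arol1@mail.com │Tokyo │29.4 │39 │10┃  
┃hank34@mail.com │Berlin│83.8 │60 │10┃  
┃frank77@mail.com│NYC   │3.5  │39 │10┃  
┃bob23@mail.com  │Paris │46.5 │43 │10┃  
┃alice20@mail.com│Berlin│69.7 │36 │10┃  
┃dave49@mail.com │Tokyo │83.7 │34 │10┃  
┃frank48@mail.com│Tokyo │74.5 │30 │10┃  
┃dave52@mail.com │Paris │26.7 │53 │10┃  
┗━━━━━━━━━━━━━━━━━━━━━━━━━━━━━━━━━━━━┛  
  ┃                         ┃           
  ┃                         ┃           
  ┃                         ┃           
  ┃                         ┃           


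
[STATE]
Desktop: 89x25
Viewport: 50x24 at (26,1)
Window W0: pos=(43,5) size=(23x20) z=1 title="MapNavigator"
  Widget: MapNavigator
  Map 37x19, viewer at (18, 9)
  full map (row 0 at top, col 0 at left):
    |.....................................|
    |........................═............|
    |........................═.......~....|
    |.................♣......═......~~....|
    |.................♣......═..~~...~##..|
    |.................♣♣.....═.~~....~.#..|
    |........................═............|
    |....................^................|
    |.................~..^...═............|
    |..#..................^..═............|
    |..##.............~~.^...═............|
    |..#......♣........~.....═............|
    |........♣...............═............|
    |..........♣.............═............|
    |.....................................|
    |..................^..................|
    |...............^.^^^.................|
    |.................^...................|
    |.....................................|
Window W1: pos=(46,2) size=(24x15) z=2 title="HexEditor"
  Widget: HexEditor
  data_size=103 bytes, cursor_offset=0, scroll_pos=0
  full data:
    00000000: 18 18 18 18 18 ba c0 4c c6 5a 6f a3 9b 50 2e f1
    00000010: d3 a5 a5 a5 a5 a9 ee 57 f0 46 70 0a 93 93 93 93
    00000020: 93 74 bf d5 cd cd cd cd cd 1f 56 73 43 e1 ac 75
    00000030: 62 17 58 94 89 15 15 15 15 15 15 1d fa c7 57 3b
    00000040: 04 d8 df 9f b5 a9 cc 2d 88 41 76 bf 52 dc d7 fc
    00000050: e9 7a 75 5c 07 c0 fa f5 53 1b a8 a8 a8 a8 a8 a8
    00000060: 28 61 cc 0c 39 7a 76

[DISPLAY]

                                                  
                    ┏━━━━━━━━━━━━━━━━━━━━━━┓      
                    ┃ HexEditor            ┃      
                    ┠──────────────────────┨      
                 ┏━━┃00000000  18 18 18 18 ┃      
                 ┃ M┃00000010  d3 a5 a5 a5 ┃      
                 ┠──┃00000020  93 74 bf d5 ┃      
                 ┃..┃00000030  62 17 58 94 ┃      
                 ┃..┃00000040  04 d8 df 9f ┃      
                 ┃..┃00000050  e9 7a 75 5c ┃      
                 ┃..┃00000060  28 61 cc 0c ┃      
                 ┃..┃                      ┃      
                 ┃..┃                      ┃      
                 ┃..┃                      ┃      
                 ┃..┃                      ┃      
                 ┃..┗━━━━━━━━━━━━━━━━━━━━━━┛      
                 ┃.........~~.^...═....┃          
                 ┃.♣........~.....═....┃          
                 ┃♣...............═....┃          
                 ┃..♣.............═....┃          
                 ┃.....................┃          
                 ┃..........^..........┃          
                 ┃.......^.^^^.........┃          
                 ┗━━━━━━━━━━━━━━━━━━━━━┛          


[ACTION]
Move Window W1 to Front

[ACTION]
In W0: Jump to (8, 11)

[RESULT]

                                                  
                    ┏━━━━━━━━━━━━━━━━━━━━━━┓      
                    ┃ HexEditor            ┃      
                    ┠──────────────────────┨      
                 ┏━━┃00000000  18 18 18 18 ┃      
                 ┃ M┃00000010  d3 a5 a5 a5 ┃      
                 ┠──┃00000020  93 74 bf d5 ┃      
                 ┃  ┃00000030  62 17 58 94 ┃      
                 ┃  ┃00000040  04 d8 df 9f ┃      
                 ┃  ┃00000050  e9 7a 75 5c ┃      
                 ┃  ┃00000060  28 61 cc 0c ┃      
                 ┃  ┃                      ┃      
                 ┃  ┃                      ┃      
                 ┃  ┃                      ┃      
                 ┃  ┃                      ┃      
                 ┃  ┗━━━━━━━━━━━━━━━━━━━━━━┛      
                 ┃  ........♣..........┃          
                 ┃  ..........♣........┃          
                 ┃  ...................┃          
                 ┃  ..................^┃          
                 ┃  ...............^.^^┃          
                 ┃  .................^.┃          
                 ┃  ...................┃          
                 ┗━━━━━━━━━━━━━━━━━━━━━┛          


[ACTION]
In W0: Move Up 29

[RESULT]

                                                  
                    ┏━━━━━━━━━━━━━━━━━━━━━━┓      
                    ┃ HexEditor            ┃      
                    ┠──────────────────────┨      
                 ┏━━┃00000000  18 18 18 18 ┃      
                 ┃ M┃00000010  d3 a5 a5 a5 ┃      
                 ┠──┃00000020  93 74 bf d5 ┃      
                 ┃  ┃00000030  62 17 58 94 ┃      
                 ┃  ┃00000040  04 d8 df 9f ┃      
                 ┃  ┃00000050  e9 7a 75 5c ┃      
                 ┃  ┃00000060  28 61 cc 0c ┃      
                 ┃  ┃                      ┃      
                 ┃  ┃                      ┃      
                 ┃  ┃                      ┃      
                 ┃  ┃                      ┃      
                 ┃  ┗━━━━━━━━━━━━━━━━━━━━━━┛      
                 ┃  ...................┃          
                 ┃  ...................┃          
                 ┃  .................♣.┃          
                 ┃  .................♣.┃          
                 ┃  .................♣♣┃          
                 ┃  ...................┃          
                 ┃  ...................┃          
                 ┗━━━━━━━━━━━━━━━━━━━━━┛          


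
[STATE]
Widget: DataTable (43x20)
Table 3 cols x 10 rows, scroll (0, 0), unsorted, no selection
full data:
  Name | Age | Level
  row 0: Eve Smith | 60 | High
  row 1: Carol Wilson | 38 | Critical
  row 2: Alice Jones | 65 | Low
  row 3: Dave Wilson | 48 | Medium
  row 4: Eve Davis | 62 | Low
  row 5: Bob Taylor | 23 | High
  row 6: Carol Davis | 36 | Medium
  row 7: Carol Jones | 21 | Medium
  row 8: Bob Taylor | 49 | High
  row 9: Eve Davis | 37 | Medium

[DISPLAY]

Name        │Age│Level                     
────────────┼───┼────────                  
Eve Smith   │60 │High                      
Carol Wilson│38 │Critical                  
Alice Jones │65 │Low                       
Dave Wilson │48 │Medium                    
Eve Davis   │62 │Low                       
Bob Taylor  │23 │High                      
Carol Davis │36 │Medium                    
Carol Jones │21 │Medium                    
Bob Taylor  │49 │High                      
Eve Davis   │37 │Medium                    
                                           
                                           
                                           
                                           
                                           
                                           
                                           
                                           


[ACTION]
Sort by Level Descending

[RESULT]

Name        │Age│Level  ▼                  
────────────┼───┼────────                  
Dave Wilson │48 │Medium                    
Carol Davis │36 │Medium                    
Carol Jones │21 │Medium                    
Eve Davis   │37 │Medium                    
Alice Jones │65 │Low                       
Eve Davis   │62 │Low                       
Eve Smith   │60 │High                      
Bob Taylor  │23 │High                      
Bob Taylor  │49 │High                      
Carol Wilson│38 │Critical                  
                                           
                                           
                                           
                                           
                                           
                                           
                                           
                                           


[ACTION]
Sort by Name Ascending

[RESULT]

Name       ▲│Age│Level                     
────────────┼───┼────────                  
Alice Jones │65 │Low                       
Bob Taylor  │23 │High                      
Bob Taylor  │49 │High                      
Carol Davis │36 │Medium                    
Carol Jones │21 │Medium                    
Carol Wilson│38 │Critical                  
Dave Wilson │48 │Medium                    
Eve Davis   │37 │Medium                    
Eve Davis   │62 │Low                       
Eve Smith   │60 │High                      
                                           
                                           
                                           
                                           
                                           
                                           
                                           
                                           


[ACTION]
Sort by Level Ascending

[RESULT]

Name        │Age│Level  ▲                  
────────────┼───┼────────                  
Carol Wilson│38 │Critical                  
Bob Taylor  │23 │High                      
Bob Taylor  │49 │High                      
Eve Smith   │60 │High                      
Alice Jones │65 │Low                       
Eve Davis   │62 │Low                       
Carol Davis │36 │Medium                    
Carol Jones │21 │Medium                    
Dave Wilson │48 │Medium                    
Eve Davis   │37 │Medium                    
                                           
                                           
                                           
                                           
                                           
                                           
                                           
                                           


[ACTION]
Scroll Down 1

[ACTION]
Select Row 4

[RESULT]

Name        │Age│Level  ▲                  
────────────┼───┼────────                  
Carol Wilson│38 │Critical                  
Bob Taylor  │23 │High                      
Bob Taylor  │49 │High                      
Eve Smith   │60 │High                      
>lice Jones │65 │Low                       
Eve Davis   │62 │Low                       
Carol Davis │36 │Medium                    
Carol Jones │21 │Medium                    
Dave Wilson │48 │Medium                    
Eve Davis   │37 │Medium                    
                                           
                                           
                                           
                                           
                                           
                                           
                                           
                                           


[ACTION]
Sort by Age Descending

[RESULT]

Name        │Ag▼│Level                     
────────────┼───┼────────                  
Alice Jones │65 │Low                       
Eve Davis   │62 │Low                       
Eve Smith   │60 │High                      
Bob Taylor  │49 │High                      
>ave Wilson │48 │Medium                    
Carol Wilson│38 │Critical                  
Eve Davis   │37 │Medium                    
Carol Davis │36 │Medium                    
Bob Taylor  │23 │High                      
Carol Jones │21 │Medium                    
                                           
                                           
                                           
                                           
                                           
                                           
                                           
                                           


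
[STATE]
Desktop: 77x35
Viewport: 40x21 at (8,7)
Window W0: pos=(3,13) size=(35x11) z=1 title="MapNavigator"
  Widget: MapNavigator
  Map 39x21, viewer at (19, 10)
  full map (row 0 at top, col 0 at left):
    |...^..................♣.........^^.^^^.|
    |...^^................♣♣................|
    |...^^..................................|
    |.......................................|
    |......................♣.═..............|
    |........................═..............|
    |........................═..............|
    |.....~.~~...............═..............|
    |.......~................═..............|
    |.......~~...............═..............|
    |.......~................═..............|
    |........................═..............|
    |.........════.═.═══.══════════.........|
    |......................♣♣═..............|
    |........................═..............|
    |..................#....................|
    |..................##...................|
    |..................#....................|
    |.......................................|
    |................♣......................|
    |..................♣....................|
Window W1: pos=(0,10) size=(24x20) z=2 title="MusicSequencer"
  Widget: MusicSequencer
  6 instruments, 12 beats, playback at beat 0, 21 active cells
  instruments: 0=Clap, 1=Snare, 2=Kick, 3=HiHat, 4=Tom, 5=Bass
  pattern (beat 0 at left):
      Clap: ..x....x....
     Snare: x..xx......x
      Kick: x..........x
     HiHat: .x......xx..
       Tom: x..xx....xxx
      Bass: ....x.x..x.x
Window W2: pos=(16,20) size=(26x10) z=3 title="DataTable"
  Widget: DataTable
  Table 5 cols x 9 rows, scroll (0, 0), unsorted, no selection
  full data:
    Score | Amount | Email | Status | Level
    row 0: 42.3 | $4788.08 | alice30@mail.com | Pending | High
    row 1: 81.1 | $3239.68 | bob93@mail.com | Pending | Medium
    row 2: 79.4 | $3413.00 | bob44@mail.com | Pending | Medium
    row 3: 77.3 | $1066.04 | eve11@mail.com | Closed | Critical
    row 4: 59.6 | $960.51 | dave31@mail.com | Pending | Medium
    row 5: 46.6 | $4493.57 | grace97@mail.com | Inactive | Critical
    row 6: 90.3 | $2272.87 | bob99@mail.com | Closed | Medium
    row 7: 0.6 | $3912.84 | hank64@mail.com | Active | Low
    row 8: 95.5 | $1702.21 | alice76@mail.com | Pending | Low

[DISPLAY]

                                        
                                        
                                        
━━━━━━━━━━━━━━━┓                        
equencer       ┃                        
───────────────┨                        
12345678901    ┃━━━━━━━━━━━━━┓          
·█····█····    ┃             ┃          
··██······█    ┃─────────────┨          
··········█    ┃.═...........┃          
█······██··    ┃.═...........┃          
··██····███    ┃.═...........┃          
···█·█··█·█    ┃.═...........┃          
        ┏━━━━━━━━━━━━━━━━━━━━━━━━┓      
        ┃ DataTable              ┃      
        ┠────────────────────────┨      
        ┃Score│Amount  │Email    ┃      
        ┃─────┼────────┼─────────┃      
        ┃42.3 │$4788.08│alice30@m┃      
        ┃81.1 │$3239.68│bob93@mai┃      
        ┃79.4 │$3413.00│bob44@mai┃      


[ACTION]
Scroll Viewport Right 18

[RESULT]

                                        
                                        
                                        
                                        
                                        
                                        
━━━━━━━━━━━┓                            
           ┃                            
───────────┨                            
...........┃                            
...........┃                            
...........┃                            
...........┃                            
━━━━━━━━━━━━━━━┓                        
e              ┃                        
───────────────┨                        
unt  │Email    ┃                        
─────┼─────────┃                        
88.08│alice30@m┃                        
39.68│bob93@mai┃                        
13.00│bob44@mai┃                        


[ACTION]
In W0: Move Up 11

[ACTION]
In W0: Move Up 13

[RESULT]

                                        
                                        
                                        
                                        
                                        
                                        
━━━━━━━━━━━┓                            
           ┃                            
───────────┨                            
           ┃                            
           ┃                            
           ┃                            
.......^^.^┃                            
━━━━━━━━━━━━━━━┓                        
e              ┃                        
───────────────┨                        
unt  │Email    ┃                        
─────┼─────────┃                        
88.08│alice30@m┃                        
39.68│bob93@mai┃                        
13.00│bob44@mai┃                        
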